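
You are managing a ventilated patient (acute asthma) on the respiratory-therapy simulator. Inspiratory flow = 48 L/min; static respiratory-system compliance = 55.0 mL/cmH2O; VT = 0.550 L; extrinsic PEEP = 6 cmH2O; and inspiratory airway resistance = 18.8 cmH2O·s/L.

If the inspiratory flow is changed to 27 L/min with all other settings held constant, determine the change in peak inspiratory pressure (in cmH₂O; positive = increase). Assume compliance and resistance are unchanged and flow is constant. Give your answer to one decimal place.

-6.6

Flow: 48 L/min ÷ 60 = 0.8 L/s.
New flow: 27 L/min ÷ 60 = 0.45 L/s.
PIP = Vt/C + R·V̇ + PEEP (constant-flow equation of motion).
Only the resistive term changes: ΔPIP = R × ΔV̇ = 18.8 × (0.45 − 0.8) = 18.8 × -0.35 = -6.58 cmH2O.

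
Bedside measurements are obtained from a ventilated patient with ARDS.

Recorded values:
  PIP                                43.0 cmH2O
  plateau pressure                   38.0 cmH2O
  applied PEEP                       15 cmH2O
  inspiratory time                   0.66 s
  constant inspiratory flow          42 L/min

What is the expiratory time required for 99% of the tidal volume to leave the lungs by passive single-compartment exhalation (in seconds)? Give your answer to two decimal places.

0.66

Flow: 42 L/min ÷ 60 = 0.7 L/s.
Vt = flow × Ti = 0.7 L/s × 0.66 s × 1000 mL/L = 462.0 mL.
R = (PIP − Pplat)/V̇ = (43.0 − 38.0) / 0.7 = 5.0/0.7 = 7.143 cmH2O·s/L.
C = Vt/(Pplat − PEEP) = 462.0 / (38.0 − 15) = 462.0/23.0 = 20.087 mL/cmH2O.
τ = R × C = 7.143 × 0.02009 L/cmH2O = 0.1435 s.
t = −τ·ln(1 − 0.99) = −0.1435·ln(0.01) = 0.6608 s.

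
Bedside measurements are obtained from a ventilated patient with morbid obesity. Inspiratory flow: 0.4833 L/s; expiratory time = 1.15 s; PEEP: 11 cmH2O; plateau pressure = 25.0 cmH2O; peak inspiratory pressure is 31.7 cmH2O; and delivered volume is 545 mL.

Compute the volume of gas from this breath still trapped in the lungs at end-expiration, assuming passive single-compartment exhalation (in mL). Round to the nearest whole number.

65

R = (PIP − Pplat)/V̇ = (31.7 − 25.0) / 0.4833 = 6.7/0.4833 = 13.863 cmH2O·s/L.
C = Vt/(Pplat − PEEP) = 545.0 / (25.0 − 11) = 545.0/14.0 = 38.929 mL/cmH2O.
τ = R × C = 13.863 × 0.03893 L/cmH2O = 0.5397 s.
Fraction remaining = e^(−Te/τ) = e^(−1.15/0.5397) = 0.1187.
Trapped volume = 545.0 × 0.1187 = 64.692 mL.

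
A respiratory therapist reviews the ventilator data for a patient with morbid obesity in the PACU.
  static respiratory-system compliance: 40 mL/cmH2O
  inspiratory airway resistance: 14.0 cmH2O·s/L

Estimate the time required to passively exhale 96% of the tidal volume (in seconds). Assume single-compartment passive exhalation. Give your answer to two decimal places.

τ = R × C = 14.0 × 40 mL/cmH2O = 14.0 × 0.040 L/cmH2O = 0.56 s.
Exhaled fraction f = 1 − e^(−t/τ) → t = −τ·ln(1 − f) = −0.56·ln(0.04) = 1.803 s.

1.80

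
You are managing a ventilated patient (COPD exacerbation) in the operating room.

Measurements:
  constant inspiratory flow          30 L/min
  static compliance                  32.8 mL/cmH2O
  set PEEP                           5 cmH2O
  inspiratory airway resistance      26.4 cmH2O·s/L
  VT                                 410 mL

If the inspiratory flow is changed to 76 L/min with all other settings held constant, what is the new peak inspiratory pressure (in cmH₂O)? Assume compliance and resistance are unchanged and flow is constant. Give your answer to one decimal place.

50.9

Flow: 30 L/min ÷ 60 = 0.5 L/s.
New flow: 76 L/min ÷ 60 = 1.2667 L/s.
PIP = Vt/C + R·V̇ + PEEP (constant-flow equation of motion).
Only the resistive term changes: ΔPIP = R × ΔV̇ = 26.4 × (1.2667 − 0.5) = 26.4 × 0.7667 = 20.241 cmH2O.
Original PIP = 410/32.8 + 26.4×0.5 + 5 = 30.7 cmH2O; new PIP = 30.7 + (20.241) = 50.941 cmH2O.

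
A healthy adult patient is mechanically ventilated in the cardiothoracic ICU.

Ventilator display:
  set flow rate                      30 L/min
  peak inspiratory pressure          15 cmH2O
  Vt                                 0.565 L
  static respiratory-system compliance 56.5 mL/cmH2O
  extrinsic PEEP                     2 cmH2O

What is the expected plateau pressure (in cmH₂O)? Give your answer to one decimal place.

12.0

Pplat = PEEP + Vt / Cstat = 2 + 565 / 56.5 = 2 + 10.0 = 12.0 cmH2O.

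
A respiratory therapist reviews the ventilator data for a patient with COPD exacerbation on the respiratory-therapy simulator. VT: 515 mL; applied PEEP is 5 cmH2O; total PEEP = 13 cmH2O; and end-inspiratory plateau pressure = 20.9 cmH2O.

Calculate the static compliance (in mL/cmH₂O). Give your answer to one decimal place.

65.2

End-expiratory occlusion gives total PEEP = 13 cmH2O (intrinsic PEEP = 13 − 5 = 8). Use total PEEP for the elastic gradient.
Cstat = Vt / (Pplat − PEEPtotal) = 515 / (20.9 − 13) = 515 / 7.9 = 65.19 mL/cmH2O.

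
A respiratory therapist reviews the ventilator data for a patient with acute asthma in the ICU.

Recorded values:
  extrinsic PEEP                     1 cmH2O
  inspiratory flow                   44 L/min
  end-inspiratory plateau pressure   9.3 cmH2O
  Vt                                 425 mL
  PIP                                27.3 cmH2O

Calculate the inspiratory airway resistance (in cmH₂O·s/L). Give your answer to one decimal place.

24.5

Flow: 44 L/min ÷ 60 = 0.7333 L/s.
Raw = (PIP − Pplat) / flow = (27.3 − 9.3) / 0.7333 = 18.0 / 0.7333 = 24.547 cmH2O·s/L.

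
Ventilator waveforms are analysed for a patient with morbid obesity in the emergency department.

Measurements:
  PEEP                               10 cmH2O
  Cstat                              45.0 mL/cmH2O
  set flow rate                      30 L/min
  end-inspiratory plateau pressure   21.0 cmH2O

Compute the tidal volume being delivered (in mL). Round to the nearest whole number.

Vt = Cstat × (Pplat − PEEP) = 45.0 × (21.0 − 10) = 45.0 × 11.0 = 495.0 mL.

495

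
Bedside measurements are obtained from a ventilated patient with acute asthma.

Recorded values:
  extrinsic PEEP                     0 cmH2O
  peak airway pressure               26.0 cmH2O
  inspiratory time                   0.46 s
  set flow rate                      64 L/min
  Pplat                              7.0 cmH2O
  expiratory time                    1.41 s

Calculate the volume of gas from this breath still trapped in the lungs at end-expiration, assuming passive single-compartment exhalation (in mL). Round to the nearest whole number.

159

Flow: 64 L/min ÷ 60 = 1.0667 L/s.
Vt = flow × Ti = 1.0667 L/s × 0.46 s × 1000 mL/L = 490.68 mL.
R = (PIP − Pplat)/V̇ = (26.0 − 7.0) / 1.0667 = 19.0/1.0667 = 17.812 cmH2O·s/L.
C = Vt/(Pplat − PEEP) = 490.68 / (7.0 − 0) = 490.68/7.0 = 70.097 mL/cmH2O.
τ = R × C = 17.812 × 0.0701 L/cmH2O = 1.249 s.
Fraction remaining = e^(−Te/τ) = e^(−1.41/1.249) = 0.3234.
Trapped volume = 490.68 × 0.3234 = 158.69 mL.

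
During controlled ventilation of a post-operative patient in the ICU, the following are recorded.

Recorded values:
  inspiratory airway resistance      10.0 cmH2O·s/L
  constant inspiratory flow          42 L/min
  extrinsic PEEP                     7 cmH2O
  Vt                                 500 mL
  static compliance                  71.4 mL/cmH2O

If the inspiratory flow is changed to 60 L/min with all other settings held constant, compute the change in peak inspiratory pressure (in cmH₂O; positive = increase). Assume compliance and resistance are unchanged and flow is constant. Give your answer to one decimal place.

Flow: 42 L/min ÷ 60 = 0.7 L/s.
New flow: 60 L/min ÷ 60 = 1 L/s.
PIP = Vt/C + R·V̇ + PEEP (constant-flow equation of motion).
Only the resistive term changes: ΔPIP = R × ΔV̇ = 10.0 × (1 − 0.7) = 10.0 × 0.3 = 3.0 cmH2O.

3.0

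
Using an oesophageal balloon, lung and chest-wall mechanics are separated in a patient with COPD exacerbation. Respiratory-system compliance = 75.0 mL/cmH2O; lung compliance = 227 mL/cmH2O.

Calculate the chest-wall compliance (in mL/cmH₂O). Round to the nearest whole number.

112

1/Ccw = 1/Crs − 1/CL.
1/Ccw = 1/75.0 − 1/227 = 0.008928.
Ccw = 112.01 mL/cmH2O.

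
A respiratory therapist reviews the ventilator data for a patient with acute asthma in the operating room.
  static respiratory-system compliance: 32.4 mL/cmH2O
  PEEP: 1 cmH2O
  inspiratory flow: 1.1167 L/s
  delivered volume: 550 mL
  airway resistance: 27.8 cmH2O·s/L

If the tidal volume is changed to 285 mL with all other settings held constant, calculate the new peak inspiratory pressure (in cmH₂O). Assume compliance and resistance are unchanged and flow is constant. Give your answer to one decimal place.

PIP = Vt/C + R·V̇ + PEEP (constant-flow equation of motion).
Only the elastic term changes: ΔPIP = ΔVt / C = (285 − 550) / 32.4 = -8.179 cmH2O.
Original PIP = 550/32.4 + 27.8×1.1167 + 1 = 49.02 cmH2O; new PIP = 49.02 + (-8.179) = 40.841 cmH2O.

40.8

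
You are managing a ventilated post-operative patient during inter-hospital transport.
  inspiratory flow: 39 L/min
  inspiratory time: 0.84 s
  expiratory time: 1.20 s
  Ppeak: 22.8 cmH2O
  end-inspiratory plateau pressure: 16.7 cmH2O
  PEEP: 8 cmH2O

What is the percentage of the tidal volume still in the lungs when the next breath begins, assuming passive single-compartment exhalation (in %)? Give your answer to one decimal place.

13.0

Flow: 39 L/min ÷ 60 = 0.65 L/s.
Vt = flow × Ti = 0.65 L/s × 0.84 s × 1000 mL/L = 546.0 mL.
R = (PIP − Pplat)/V̇ = (22.8 − 16.7) / 0.65 = 6.1/0.65 = 9.385 cmH2O·s/L.
C = Vt/(Pplat − PEEP) = 546.0 / (16.7 − 8) = 546.0/8.7 = 62.759 mL/cmH2O.
τ = R × C = 9.385 × 0.06276 L/cmH2O = 0.589 s.
Fraction remaining at end-expiration = e^(−Te/τ) = e^(−1.20/0.589) = 0.1304 → 13.04%.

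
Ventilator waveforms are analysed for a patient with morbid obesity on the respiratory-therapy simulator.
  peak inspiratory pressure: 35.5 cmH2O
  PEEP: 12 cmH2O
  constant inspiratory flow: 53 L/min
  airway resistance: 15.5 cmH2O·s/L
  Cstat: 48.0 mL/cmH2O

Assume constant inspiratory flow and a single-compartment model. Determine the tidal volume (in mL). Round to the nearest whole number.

471

Flow: 53 L/min ÷ 60 = 0.8833 L/s.
Equation of motion (constant flow): PIP = Vt/C + R·V̇ + PEEP.
Vt/C = PIP − R·V̇ − PEEP = 35.5 − 13.691 − 12 = 9.809 cmH2O.
Vt = C × 9.809 = 48.0 × 9.809 = 470.83 mL.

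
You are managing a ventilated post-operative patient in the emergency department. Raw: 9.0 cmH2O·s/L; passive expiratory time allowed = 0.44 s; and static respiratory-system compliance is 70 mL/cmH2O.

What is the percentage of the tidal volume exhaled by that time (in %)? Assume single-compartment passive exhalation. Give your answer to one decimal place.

τ = R × C = 9.0 × 70 mL/cmH2O = 9.0 × 0.070 L/cmH2O = 0.63 s.
Passive exhalation: V(t)/V₀ = e^(−t/τ) = e^(−0.44/0.63) = 0.4974.
Fraction exhaled = 1 − 0.4974 = 0.5026 → 50.26%.

50.3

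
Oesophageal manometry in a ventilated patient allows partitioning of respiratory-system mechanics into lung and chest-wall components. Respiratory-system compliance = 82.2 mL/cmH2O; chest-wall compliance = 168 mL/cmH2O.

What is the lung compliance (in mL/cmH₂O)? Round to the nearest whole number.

1/CL = 1/Crs − 1/Ccw.
1/CL = 1/82.2 − 1/168 = 0.006213.
CL = 160.95 mL/cmH2O.

161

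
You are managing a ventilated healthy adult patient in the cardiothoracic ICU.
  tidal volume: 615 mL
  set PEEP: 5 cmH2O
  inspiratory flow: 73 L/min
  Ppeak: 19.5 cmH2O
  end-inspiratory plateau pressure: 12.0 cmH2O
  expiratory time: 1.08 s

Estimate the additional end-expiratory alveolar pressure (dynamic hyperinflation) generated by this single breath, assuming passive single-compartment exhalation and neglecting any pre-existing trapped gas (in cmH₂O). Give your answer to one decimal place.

1.0

Flow: 73 L/min ÷ 60 = 1.2167 L/s.
R = (PIP − Pplat)/V̇ = (19.5 − 12.0) / 1.2167 = 7.5/1.2167 = 6.164 cmH2O·s/L.
C = Vt/(Pplat − PEEP) = 615.0 / (12.0 − 5) = 615.0/7.0 = 87.857 mL/cmH2O.
τ = R × C = 6.164 × 0.08786 L/cmH2O = 0.5416 s.
Fraction remaining = e^(−Te/τ) = e^(−1.08/0.5416) = 0.1361; trapped volume = 615.0 × 0.1361 = 83.702 mL.
Additional alveolar pressure from trapping ≈ V_trapped / C = 83.702 / 87.857 = 0.9527 cmH2O.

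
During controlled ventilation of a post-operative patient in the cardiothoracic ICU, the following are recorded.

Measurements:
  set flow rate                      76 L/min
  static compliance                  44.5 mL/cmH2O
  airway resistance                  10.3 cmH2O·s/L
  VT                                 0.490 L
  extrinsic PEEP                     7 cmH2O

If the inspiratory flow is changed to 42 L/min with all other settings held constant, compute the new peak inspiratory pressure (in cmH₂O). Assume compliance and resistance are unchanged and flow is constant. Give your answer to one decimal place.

Flow: 76 L/min ÷ 60 = 1.2667 L/s.
New flow: 42 L/min ÷ 60 = 0.7 L/s.
PIP = Vt/C + R·V̇ + PEEP (constant-flow equation of motion).
Only the resistive term changes: ΔPIP = R × ΔV̇ = 10.3 × (0.7 − 1.2667) = 10.3 × -0.5667 = -5.837 cmH2O.
Original PIP = 490/44.5 + 10.3×1.2667 + 7 = 31.058 cmH2O; new PIP = 31.058 + (-5.837) = 25.221 cmH2O.

25.2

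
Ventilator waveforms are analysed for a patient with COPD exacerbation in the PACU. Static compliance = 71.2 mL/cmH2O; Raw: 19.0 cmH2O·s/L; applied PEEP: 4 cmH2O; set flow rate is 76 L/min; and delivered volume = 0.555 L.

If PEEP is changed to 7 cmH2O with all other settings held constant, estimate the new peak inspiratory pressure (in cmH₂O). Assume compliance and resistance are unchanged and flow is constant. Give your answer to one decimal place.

38.9

Flow: 76 L/min ÷ 60 = 1.2667 L/s.
PIP = Vt/C + R·V̇ + PEEP (constant-flow equation of motion).
Only the baseline term changes: ΔPIP = ΔPEEP = 7 − 4 = 3.0 cmH2O.
Original PIP = 555/71.2 + 19.0×1.2667 + 4 = 35.862 cmH2O; new PIP = 35.862 + (3.0) = 38.862 cmH2O.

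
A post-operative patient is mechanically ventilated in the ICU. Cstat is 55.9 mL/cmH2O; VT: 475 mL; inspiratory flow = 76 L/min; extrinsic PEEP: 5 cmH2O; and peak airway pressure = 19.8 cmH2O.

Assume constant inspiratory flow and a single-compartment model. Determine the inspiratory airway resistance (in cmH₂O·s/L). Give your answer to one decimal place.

5.0

Flow: 76 L/min ÷ 60 = 1.2667 L/s.
Equation of motion (constant flow): PIP = Vt/C + R·V̇ + PEEP.
R·V̇ = PIP − Vt/C − PEEP = 19.8 − 475/55.9 − 5 = 19.8 − 8.497 − 5 = 6.303 cmH2O.
R = 6.303 / 1.2667 = 4.976 cmH2O·s/L.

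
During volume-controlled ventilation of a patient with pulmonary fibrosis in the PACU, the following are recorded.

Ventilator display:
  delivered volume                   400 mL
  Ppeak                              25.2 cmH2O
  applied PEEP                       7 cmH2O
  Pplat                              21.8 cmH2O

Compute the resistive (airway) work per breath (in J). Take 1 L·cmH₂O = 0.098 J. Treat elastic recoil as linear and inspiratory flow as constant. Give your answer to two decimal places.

With constant inspiratory flow the resistive pressure is constant at PIP − Pplat = 25.2 − 21.8 = 3.4 cmH2O, so resistive work = 3.4 × 0.400 = 1.36 L·cmH2O.
× 0.098 J/(L·cmH2O) → 0.1333 J.

0.13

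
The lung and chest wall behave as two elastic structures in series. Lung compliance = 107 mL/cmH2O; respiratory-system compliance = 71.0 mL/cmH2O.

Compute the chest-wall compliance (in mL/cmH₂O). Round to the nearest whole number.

1/Ccw = 1/Crs − 1/CL.
1/Ccw = 1/71.0 − 1/107 = 0.004739.
Ccw = 211.01 mL/cmH2O.

211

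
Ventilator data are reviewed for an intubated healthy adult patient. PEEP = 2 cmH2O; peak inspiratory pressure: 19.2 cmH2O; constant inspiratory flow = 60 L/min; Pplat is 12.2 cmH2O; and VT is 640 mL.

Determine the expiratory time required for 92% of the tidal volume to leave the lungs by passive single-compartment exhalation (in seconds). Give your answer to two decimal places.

1.11

Flow: 60 L/min ÷ 60 = 1 L/s.
R = (PIP − Pplat)/V̇ = (19.2 − 12.2) / 1 = 7.0/1 = 7.0 cmH2O·s/L.
C = Vt/(Pplat − PEEP) = 640.0 / (12.2 − 2) = 640.0/10.2 = 62.745 mL/cmH2O.
τ = R × C = 7.0 × 0.06275 L/cmH2O = 0.4393 s.
t = −τ·ln(1 − 0.92) = −0.4393·ln(0.08) = 1.11 s.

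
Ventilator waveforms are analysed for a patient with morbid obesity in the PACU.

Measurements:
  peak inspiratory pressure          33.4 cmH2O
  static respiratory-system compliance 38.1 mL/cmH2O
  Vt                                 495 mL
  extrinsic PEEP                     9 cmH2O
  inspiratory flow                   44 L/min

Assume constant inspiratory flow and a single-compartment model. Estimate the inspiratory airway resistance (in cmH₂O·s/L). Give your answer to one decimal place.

Flow: 44 L/min ÷ 60 = 0.7333 L/s.
Equation of motion (constant flow): PIP = Vt/C + R·V̇ + PEEP.
R·V̇ = PIP − Vt/C − PEEP = 33.4 − 495/38.1 − 9 = 33.4 − 12.992 − 9 = 11.408 cmH2O.
R = 11.408 / 0.7333 = 15.557 cmH2O·s/L.

15.6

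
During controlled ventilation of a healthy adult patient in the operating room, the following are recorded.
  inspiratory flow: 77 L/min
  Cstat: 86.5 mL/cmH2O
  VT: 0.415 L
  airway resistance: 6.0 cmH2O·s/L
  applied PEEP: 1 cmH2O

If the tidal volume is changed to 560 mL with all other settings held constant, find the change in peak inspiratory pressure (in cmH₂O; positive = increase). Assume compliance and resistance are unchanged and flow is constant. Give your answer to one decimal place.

1.7

PIP = Vt/C + R·V̇ + PEEP (constant-flow equation of motion).
Only the elastic term changes: ΔPIP = ΔVt / C = (560 − 415) / 86.5 = 1.676 cmH2O.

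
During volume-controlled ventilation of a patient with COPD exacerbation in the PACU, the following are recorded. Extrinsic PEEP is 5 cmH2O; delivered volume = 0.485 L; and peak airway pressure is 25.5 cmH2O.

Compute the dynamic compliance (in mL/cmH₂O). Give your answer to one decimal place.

23.7

Dynamic compliance = Vt / (PIP − PEEP) = 485 / (25.5 − 5) = 485 / 20.5 = 23.659 mL/cmH2O.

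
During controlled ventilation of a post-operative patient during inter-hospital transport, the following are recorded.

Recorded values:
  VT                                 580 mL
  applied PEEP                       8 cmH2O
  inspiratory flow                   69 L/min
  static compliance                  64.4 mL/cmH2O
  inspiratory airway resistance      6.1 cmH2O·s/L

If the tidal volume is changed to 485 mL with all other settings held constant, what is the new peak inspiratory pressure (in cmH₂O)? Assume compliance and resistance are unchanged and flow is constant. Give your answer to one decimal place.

Flow: 69 L/min ÷ 60 = 1.15 L/s.
PIP = Vt/C + R·V̇ + PEEP (constant-flow equation of motion).
Only the elastic term changes: ΔPIP = ΔVt / C = (485 − 580) / 64.4 = -1.475 cmH2O.
Original PIP = 580/64.4 + 6.1×1.15 + 8 = 24.021 cmH2O; new PIP = 24.021 + (-1.475) = 22.546 cmH2O.

22.5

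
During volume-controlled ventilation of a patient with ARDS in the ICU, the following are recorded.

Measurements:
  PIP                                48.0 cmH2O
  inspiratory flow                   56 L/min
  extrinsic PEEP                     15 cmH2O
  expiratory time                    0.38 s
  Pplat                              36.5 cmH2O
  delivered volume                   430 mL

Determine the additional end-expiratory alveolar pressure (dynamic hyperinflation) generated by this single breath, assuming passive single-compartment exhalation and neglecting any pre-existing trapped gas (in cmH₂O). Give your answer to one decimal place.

4.6

Flow: 56 L/min ÷ 60 = 0.9333 L/s.
R = (PIP − Pplat)/V̇ = (48.0 − 36.5) / 0.9333 = 11.5/0.9333 = 12.322 cmH2O·s/L.
C = Vt/(Pplat − PEEP) = 430.0 / (36.5 − 15) = 430.0/21.5 = 20.0 mL/cmH2O.
τ = R × C = 12.322 × 0.02 L/cmH2O = 0.2464 s.
Fraction remaining = e^(−Te/τ) = e^(−0.38/0.2464) = 0.2139; trapped volume = 430.0 × 0.2139 = 91.977 mL.
Additional alveolar pressure from trapping ≈ V_trapped / C = 91.977 / 20.0 = 4.599 cmH2O.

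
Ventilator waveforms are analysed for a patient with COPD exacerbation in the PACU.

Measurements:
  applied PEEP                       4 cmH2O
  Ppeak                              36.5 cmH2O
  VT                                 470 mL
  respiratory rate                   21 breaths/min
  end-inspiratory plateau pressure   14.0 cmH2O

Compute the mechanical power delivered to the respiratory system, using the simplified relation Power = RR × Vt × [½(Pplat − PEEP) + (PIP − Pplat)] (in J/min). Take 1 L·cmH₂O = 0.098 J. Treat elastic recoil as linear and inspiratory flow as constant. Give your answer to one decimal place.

26.6

Per-breath work = Vt × [½(Pplat−PEEP) + (PIP−Pplat)] = 0.470 × [0.5×10.0 + 22.5] = 0.470 × 27.5 = 12.925 L·cmH2O.
Power = 21 × 12.925 = 271.43 L·cmH2O/min.
× 0.098 J/(L·cmH2O) → 26.6 J/min.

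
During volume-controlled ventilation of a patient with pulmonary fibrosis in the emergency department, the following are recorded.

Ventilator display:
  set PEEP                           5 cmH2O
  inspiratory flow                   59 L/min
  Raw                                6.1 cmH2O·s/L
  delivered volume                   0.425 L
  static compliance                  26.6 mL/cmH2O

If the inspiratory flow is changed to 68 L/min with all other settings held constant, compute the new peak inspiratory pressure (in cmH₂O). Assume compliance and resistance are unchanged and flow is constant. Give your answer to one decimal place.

27.9

Flow: 59 L/min ÷ 60 = 0.9833 L/s.
New flow: 68 L/min ÷ 60 = 1.1333 L/s.
PIP = Vt/C + R·V̇ + PEEP (constant-flow equation of motion).
Only the resistive term changes: ΔPIP = R × ΔV̇ = 6.1 × (1.1333 − 0.9833) = 6.1 × 0.15 = 0.915 cmH2O.
Original PIP = 425/26.6 + 6.1×0.9833 + 5 = 26.976 cmH2O; new PIP = 26.976 + (0.915) = 27.891 cmH2O.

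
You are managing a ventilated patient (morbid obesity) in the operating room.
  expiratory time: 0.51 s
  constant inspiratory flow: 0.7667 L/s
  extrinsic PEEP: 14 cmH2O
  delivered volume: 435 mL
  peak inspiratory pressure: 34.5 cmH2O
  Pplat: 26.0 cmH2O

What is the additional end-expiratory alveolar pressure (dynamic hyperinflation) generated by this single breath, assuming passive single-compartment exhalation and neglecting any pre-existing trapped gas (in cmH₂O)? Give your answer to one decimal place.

R = (PIP − Pplat)/V̇ = (34.5 − 26.0) / 0.7667 = 8.5/0.7667 = 11.086 cmH2O·s/L.
C = Vt/(Pplat − PEEP) = 435.0 / (26.0 − 14) = 435.0/12.0 = 36.25 mL/cmH2O.
τ = R × C = 11.086 × 0.03625 L/cmH2O = 0.4019 s.
Fraction remaining = e^(−Te/τ) = e^(−0.51/0.4019) = 0.2811; trapped volume = 435.0 × 0.2811 = 122.28 mL.
Additional alveolar pressure from trapping ≈ V_trapped / C = 122.28 / 36.25 = 3.373 cmH2O.

3.4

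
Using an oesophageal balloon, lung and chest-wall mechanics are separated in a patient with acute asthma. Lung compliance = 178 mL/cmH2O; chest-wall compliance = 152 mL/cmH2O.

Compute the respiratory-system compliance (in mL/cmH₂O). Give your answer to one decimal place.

82.0

Lung and chest wall are elastances in series: 1/Crs = 1/CL + 1/Ccw.
1/Crs = 1/178 + 1/152 = 0.0122.
Crs = 81.967 mL/cmH2O.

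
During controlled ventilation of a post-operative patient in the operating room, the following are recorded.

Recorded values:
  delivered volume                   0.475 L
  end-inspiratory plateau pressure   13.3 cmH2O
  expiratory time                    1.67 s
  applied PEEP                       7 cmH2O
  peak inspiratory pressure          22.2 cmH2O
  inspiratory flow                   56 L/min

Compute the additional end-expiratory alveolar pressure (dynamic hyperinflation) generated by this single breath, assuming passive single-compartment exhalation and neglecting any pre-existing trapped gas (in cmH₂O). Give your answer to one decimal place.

Flow: 56 L/min ÷ 60 = 0.9333 L/s.
R = (PIP − Pplat)/V̇ = (22.2 − 13.3) / 0.9333 = 8.9/0.9333 = 9.536 cmH2O·s/L.
C = Vt/(Pplat − PEEP) = 475.0 / (13.3 − 7) = 475.0/6.3 = 75.397 mL/cmH2O.
τ = R × C = 9.536 × 0.0754 L/cmH2O = 0.719 s.
Fraction remaining = e^(−Te/τ) = e^(−1.67/0.719) = 0.09801; trapped volume = 475.0 × 0.09801 = 46.555 mL.
Additional alveolar pressure from trapping ≈ V_trapped / C = 46.555 / 75.397 = 0.6175 cmH2O.

0.6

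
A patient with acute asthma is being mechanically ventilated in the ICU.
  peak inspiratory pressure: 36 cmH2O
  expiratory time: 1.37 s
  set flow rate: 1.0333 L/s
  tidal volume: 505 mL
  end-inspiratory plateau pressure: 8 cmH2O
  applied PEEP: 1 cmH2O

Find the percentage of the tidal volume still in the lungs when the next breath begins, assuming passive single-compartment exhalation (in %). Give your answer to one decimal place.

R = (PIP − Pplat)/V̇ = (36 − 8) / 1.0333 = 28.0/1.0333 = 27.098 cmH2O·s/L.
C = Vt/(Pplat − PEEP) = 505.0 / (8 − 1) = 505.0/7.0 = 72.143 mL/cmH2O.
τ = R × C = 27.098 × 0.07214 L/cmH2O = 1.955 s.
Fraction remaining at end-expiration = e^(−Te/τ) = e^(−1.37/1.955) = 0.4962 → 49.62%.

49.6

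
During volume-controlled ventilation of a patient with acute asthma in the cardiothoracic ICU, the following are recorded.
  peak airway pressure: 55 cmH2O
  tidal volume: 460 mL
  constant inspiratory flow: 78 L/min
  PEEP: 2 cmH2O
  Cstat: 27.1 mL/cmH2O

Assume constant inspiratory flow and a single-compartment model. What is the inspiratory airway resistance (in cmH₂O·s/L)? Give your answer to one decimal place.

Flow: 78 L/min ÷ 60 = 1.3 L/s.
Equation of motion (constant flow): PIP = Vt/C + R·V̇ + PEEP.
R·V̇ = PIP − Vt/C − PEEP = 55 − 460/27.1 − 2 = 55 − 16.974 − 2 = 36.026 cmH2O.
R = 36.026 / 1.3 = 27.712 cmH2O·s/L.

27.7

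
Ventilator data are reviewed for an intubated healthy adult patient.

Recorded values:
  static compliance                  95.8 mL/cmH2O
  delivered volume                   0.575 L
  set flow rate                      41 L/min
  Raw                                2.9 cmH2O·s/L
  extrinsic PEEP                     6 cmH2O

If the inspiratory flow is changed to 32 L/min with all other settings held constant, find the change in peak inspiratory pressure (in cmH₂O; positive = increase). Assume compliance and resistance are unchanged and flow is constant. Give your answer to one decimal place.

-0.4

Flow: 41 L/min ÷ 60 = 0.6833 L/s.
New flow: 32 L/min ÷ 60 = 0.5333 L/s.
PIP = Vt/C + R·V̇ + PEEP (constant-flow equation of motion).
Only the resistive term changes: ΔPIP = R × ΔV̇ = 2.9 × (0.5333 − 0.6833) = 2.9 × -0.15 = -0.435 cmH2O.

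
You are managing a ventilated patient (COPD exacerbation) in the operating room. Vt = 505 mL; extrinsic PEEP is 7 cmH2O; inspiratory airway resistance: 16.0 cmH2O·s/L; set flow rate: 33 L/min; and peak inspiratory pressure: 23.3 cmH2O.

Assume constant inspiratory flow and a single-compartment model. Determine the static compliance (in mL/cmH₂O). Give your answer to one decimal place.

67.3

Flow: 33 L/min ÷ 60 = 0.55 L/s.
Equation of motion (constant flow): PIP = Vt/C + R·V̇ + PEEP.
Vt/C = PIP − R·V̇ − PEEP = 23.3 − 16.0×0.55 − 7 = 23.3 − 8.8 − 7 = 7.5 cmH2O.
C = Vt / 7.5 = 505 / 7.5 = 67.333 mL/cmH2O.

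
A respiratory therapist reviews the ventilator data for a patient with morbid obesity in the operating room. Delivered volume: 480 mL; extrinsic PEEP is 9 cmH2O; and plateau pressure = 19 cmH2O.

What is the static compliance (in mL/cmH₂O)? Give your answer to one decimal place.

48.0

Cstat = Vt / (Pplat − PEEP) = 480 / (19 − 9) = 480 / 10.0 = 48.0 mL/cmH2O.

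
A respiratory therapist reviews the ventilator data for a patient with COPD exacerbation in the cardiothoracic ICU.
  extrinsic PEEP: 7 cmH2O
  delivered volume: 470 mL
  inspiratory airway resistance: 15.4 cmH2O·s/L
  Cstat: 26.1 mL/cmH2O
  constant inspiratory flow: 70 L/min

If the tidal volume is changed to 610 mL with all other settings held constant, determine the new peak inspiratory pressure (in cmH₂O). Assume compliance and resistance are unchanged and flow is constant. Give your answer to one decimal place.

48.3

Flow: 70 L/min ÷ 60 = 1.1667 L/s.
PIP = Vt/C + R·V̇ + PEEP (constant-flow equation of motion).
Only the elastic term changes: ΔPIP = ΔVt / C = (610 − 470) / 26.1 = 5.364 cmH2O.
Original PIP = 470/26.1 + 15.4×1.1667 + 7 = 42.975 cmH2O; new PIP = 42.975 + (5.364) = 48.339 cmH2O.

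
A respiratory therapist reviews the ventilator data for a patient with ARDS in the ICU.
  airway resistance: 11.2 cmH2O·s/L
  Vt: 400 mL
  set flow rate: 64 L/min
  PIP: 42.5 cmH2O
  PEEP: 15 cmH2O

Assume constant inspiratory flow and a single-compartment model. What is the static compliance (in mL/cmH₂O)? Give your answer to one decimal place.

25.7

Flow: 64 L/min ÷ 60 = 1.0667 L/s.
Equation of motion (constant flow): PIP = Vt/C + R·V̇ + PEEP.
Vt/C = PIP − R·V̇ − PEEP = 42.5 − 11.2×1.0667 − 15 = 42.5 − 11.947 − 15 = 15.553 cmH2O.
C = Vt / 15.553 = 400 / 15.553 = 25.719 mL/cmH2O.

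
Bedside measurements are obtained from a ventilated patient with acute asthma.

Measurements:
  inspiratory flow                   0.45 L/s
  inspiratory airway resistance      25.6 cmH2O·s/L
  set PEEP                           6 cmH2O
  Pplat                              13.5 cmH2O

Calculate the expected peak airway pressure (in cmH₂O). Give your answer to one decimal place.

25.0

PIP = Pplat + Raw × flow = 13.5 + 25.6 × 0.45 = 13.5 + 11.52 = 25.02 cmH2O.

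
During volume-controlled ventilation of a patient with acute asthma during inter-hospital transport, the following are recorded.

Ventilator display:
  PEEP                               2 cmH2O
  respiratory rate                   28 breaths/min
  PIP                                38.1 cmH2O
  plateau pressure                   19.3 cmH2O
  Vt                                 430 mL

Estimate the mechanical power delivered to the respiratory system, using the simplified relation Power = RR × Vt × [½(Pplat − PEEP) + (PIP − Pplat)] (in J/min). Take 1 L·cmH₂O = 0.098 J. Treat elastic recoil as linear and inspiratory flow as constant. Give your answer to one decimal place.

Per-breath work = Vt × [½(Pplat−PEEP) + (PIP−Pplat)] = 0.430 × [0.5×17.3 + 18.8] = 0.430 × 27.45 = 11.804 L·cmH2O.
Power = 28 × 11.804 = 330.51 L·cmH2O/min.
× 0.098 J/(L·cmH2O) → 32.39 J/min.

32.4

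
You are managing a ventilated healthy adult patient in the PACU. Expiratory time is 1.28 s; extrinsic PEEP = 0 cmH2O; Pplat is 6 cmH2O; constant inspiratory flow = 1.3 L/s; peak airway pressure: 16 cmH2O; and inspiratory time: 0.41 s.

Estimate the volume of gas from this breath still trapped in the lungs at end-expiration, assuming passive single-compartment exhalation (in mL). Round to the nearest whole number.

Vt = flow × Ti = 1.3 L/s × 0.41 s × 1000 mL/L = 533.0 mL.
R = (PIP − Pplat)/V̇ = (16 − 6) / 1.3 = 10.0/1.3 = 7.692 cmH2O·s/L.
C = Vt/(Pplat − PEEP) = 533.0 / (6 − 0) = 533.0/6.0 = 88.833 mL/cmH2O.
τ = R × C = 7.692 × 0.08883 L/cmH2O = 0.6833 s.
Fraction remaining = e^(−Te/τ) = e^(−1.28/0.6833) = 0.1536.
Trapped volume = 533.0 × 0.1536 = 81.869 mL.

82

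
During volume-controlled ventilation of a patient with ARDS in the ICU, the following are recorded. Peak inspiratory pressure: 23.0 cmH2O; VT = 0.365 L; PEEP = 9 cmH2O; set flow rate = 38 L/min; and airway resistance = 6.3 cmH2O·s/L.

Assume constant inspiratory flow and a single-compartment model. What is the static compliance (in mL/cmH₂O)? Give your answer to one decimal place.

36.5

Flow: 38 L/min ÷ 60 = 0.6333 L/s.
Equation of motion (constant flow): PIP = Vt/C + R·V̇ + PEEP.
Vt/C = PIP − R·V̇ − PEEP = 23.0 − 6.3×0.6333 − 9 = 23.0 − 3.99 − 9 = 10.01 cmH2O.
C = Vt / 10.01 = 365 / 10.01 = 36.464 mL/cmH2O.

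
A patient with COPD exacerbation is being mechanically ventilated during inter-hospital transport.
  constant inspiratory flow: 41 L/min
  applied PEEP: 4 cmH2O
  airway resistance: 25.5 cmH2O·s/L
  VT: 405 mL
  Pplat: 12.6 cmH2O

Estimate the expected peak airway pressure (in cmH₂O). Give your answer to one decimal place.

Flow: 41 L/min ÷ 60 = 0.6833 L/s.
PIP = Pplat + Raw × flow = 12.6 + 25.5 × 0.6833 = 12.6 + 17.424 = 30.024 cmH2O.

30.0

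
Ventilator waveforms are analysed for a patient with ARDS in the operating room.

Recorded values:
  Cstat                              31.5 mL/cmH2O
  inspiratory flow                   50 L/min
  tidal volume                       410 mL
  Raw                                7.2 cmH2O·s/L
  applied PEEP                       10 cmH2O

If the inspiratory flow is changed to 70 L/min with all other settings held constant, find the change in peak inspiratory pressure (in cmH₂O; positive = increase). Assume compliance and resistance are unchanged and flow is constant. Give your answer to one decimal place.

Flow: 50 L/min ÷ 60 = 0.8333 L/s.
New flow: 70 L/min ÷ 60 = 1.1667 L/s.
PIP = Vt/C + R·V̇ + PEEP (constant-flow equation of motion).
Only the resistive term changes: ΔPIP = R × ΔV̇ = 7.2 × (1.1667 − 0.8333) = 7.2 × 0.3334 = 2.4 cmH2O.

2.4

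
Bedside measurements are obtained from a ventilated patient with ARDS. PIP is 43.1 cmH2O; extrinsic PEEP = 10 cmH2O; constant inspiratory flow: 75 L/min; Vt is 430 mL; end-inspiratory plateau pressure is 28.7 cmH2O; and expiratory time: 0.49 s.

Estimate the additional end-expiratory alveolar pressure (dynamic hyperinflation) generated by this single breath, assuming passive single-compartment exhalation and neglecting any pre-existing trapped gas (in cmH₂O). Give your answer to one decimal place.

Flow: 75 L/min ÷ 60 = 1.25 L/s.
R = (PIP − Pplat)/V̇ = (43.1 − 28.7) / 1.25 = 14.4/1.25 = 11.52 cmH2O·s/L.
C = Vt/(Pplat − PEEP) = 430.0 / (28.7 − 10) = 430.0/18.7 = 22.995 mL/cmH2O.
τ = R × C = 11.52 × 0.023 L/cmH2O = 0.265 s.
Fraction remaining = e^(−Te/τ) = e^(−0.49/0.265) = 0.1574; trapped volume = 430.0 × 0.1574 = 67.682 mL.
Additional alveolar pressure from trapping ≈ V_trapped / C = 67.682 / 22.995 = 2.943 cmH2O.

2.9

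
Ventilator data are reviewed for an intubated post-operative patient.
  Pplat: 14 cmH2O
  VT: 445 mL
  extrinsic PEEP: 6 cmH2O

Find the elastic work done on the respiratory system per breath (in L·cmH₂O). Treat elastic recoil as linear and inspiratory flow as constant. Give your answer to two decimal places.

1.78

Elastic work ≈ ½ × (Pplat − PEEP) × Vt = 0.5 × (14 − 6) × 0.445 L = 0.5 × 8.0 × 0.445 = 1.78 L·cmH2O.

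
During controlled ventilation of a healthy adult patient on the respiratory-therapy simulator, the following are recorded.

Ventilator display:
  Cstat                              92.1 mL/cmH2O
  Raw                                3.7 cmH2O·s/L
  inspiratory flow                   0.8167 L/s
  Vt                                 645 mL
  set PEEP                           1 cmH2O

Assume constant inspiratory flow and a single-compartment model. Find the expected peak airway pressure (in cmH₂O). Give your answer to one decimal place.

Equation of motion (constant flow): PIP = Vt/C + R·V̇ + PEEP.
PIP = 645/92.1 + 3.7×0.8167 + 1 = 7.003 + 3.022 + 1 = 11.025 cmH2O.

11.0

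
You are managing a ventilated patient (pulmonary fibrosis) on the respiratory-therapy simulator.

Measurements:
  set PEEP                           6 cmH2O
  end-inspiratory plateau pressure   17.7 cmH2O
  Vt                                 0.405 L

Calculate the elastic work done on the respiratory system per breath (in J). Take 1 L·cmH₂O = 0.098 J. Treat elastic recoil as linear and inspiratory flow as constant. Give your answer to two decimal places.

0.23

Elastic work ≈ ½ × (Pplat − PEEP) × Vt = 0.5 × (17.7 − 6) × 0.405 L = 0.5 × 11.7 × 0.405 = 2.369 L·cmH2O.
× 0.098 J/(L·cmH2O) → 0.2322 J.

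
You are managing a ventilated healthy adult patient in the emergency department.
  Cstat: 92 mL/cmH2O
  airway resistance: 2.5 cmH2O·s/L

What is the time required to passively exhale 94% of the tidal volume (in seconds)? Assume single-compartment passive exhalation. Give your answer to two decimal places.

0.65

τ = R × C = 2.5 × 92 mL/cmH2O = 2.5 × 0.092 L/cmH2O = 0.23 s.
Exhaled fraction f = 1 − e^(−t/τ) → t = −τ·ln(1 − f) = −0.23·ln(0.06) = 0.6471 s.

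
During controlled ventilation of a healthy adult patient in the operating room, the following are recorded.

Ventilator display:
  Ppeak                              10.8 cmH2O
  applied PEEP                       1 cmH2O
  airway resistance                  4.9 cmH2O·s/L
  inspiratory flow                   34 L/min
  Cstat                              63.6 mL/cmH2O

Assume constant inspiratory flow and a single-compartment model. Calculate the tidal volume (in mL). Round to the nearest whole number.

Flow: 34 L/min ÷ 60 = 0.5667 L/s.
Equation of motion (constant flow): PIP = Vt/C + R·V̇ + PEEP.
Vt/C = PIP − R·V̇ − PEEP = 10.8 − 2.777 − 1 = 7.023 cmH2O.
Vt = C × 7.023 = 63.6 × 7.023 = 446.66 mL.

447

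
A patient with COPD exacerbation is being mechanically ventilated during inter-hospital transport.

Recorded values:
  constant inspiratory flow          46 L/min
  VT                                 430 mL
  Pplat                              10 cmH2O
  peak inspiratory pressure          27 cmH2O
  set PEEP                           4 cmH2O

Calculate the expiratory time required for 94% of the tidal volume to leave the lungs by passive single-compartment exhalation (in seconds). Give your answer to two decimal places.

Flow: 46 L/min ÷ 60 = 0.7667 L/s.
R = (PIP − Pplat)/V̇ = (27 − 10) / 0.7667 = 17.0/0.7667 = 22.173 cmH2O·s/L.
C = Vt/(Pplat − PEEP) = 430.0 / (10 − 4) = 430.0/6.0 = 71.667 mL/cmH2O.
τ = R × C = 22.173 × 0.07167 L/cmH2O = 1.589 s.
t = −τ·ln(1 − 0.94) = −1.589·ln(0.06) = 4.471 s.

4.47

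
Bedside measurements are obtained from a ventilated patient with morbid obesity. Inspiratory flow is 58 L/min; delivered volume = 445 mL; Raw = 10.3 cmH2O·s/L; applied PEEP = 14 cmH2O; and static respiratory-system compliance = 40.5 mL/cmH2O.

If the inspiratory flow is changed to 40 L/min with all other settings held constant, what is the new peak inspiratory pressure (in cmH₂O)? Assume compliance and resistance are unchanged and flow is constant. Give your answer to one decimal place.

31.9

Flow: 58 L/min ÷ 60 = 0.9667 L/s.
New flow: 40 L/min ÷ 60 = 0.6667 L/s.
PIP = Vt/C + R·V̇ + PEEP (constant-flow equation of motion).
Only the resistive term changes: ΔPIP = R × ΔV̇ = 10.3 × (0.6667 − 0.9667) = 10.3 × -0.3 = -3.09 cmH2O.
Original PIP = 445/40.5 + 10.3×0.9667 + 14 = 34.945 cmH2O; new PIP = 34.945 + (-3.09) = 31.855 cmH2O.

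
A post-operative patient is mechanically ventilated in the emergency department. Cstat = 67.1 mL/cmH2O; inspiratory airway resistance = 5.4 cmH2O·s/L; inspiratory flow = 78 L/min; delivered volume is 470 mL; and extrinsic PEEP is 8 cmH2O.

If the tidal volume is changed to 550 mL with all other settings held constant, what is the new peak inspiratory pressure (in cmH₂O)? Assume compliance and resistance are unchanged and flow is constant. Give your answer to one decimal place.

Flow: 78 L/min ÷ 60 = 1.3 L/s.
PIP = Vt/C + R·V̇ + PEEP (constant-flow equation of motion).
Only the elastic term changes: ΔPIP = ΔVt / C = (550 − 470) / 67.1 = 1.192 cmH2O.
Original PIP = 470/67.1 + 5.4×1.3 + 8 = 22.024 cmH2O; new PIP = 22.024 + (1.192) = 23.216 cmH2O.

23.2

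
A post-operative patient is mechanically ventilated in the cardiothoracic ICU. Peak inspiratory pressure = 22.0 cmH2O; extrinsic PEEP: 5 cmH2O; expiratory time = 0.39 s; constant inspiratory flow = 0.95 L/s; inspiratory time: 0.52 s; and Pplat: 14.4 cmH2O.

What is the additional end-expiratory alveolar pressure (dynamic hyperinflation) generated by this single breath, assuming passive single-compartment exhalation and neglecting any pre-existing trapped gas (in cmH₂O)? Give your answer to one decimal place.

3.7

Vt = flow × Ti = 0.95 L/s × 0.52 s × 1000 mL/L = 494.0 mL.
R = (PIP − Pplat)/V̇ = (22.0 − 14.4) / 0.95 = 7.6/0.95 = 8.0 cmH2O·s/L.
C = Vt/(Pplat − PEEP) = 494.0 / (14.4 − 5) = 494.0/9.4 = 52.553 mL/cmH2O.
τ = R × C = 8.0 × 0.05255 L/cmH2O = 0.4204 s.
Fraction remaining = e^(−Te/τ) = e^(−0.39/0.4204) = 0.3955; trapped volume = 494.0 × 0.3955 = 195.38 mL.
Additional alveolar pressure from trapping ≈ V_trapped / C = 195.38 / 52.553 = 3.718 cmH2O.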